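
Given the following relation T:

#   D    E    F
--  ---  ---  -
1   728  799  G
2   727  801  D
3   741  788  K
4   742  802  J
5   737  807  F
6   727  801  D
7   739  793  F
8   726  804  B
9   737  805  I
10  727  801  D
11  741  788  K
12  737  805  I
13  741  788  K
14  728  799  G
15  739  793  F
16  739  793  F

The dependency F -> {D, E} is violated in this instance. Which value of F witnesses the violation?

F=G: rows 1, 14 → {D,E} = (728, 799), (728, 799) ✓
F=D: rows 2, 6, 10 → {D,E} = (727, 801), (727, 801), (727, 801) ✓
F=K: rows 3, 11, 13 → {D,E} = (741, 788), (741, 788), (741, 788) ✓
F=J: row 4 → {D,E} = (742, 802) ✓
F=F: rows 5, 7, 15, 16 → {D,E} takes values {(737, 807), (739, 793)} — violation
F=B: row 8 → {D,E} = (726, 804) ✓
F=I: rows 9, 12 → {D,E} = (737, 805), (737, 805) ✓
The only F value with inconsistent RHS is F=F.

F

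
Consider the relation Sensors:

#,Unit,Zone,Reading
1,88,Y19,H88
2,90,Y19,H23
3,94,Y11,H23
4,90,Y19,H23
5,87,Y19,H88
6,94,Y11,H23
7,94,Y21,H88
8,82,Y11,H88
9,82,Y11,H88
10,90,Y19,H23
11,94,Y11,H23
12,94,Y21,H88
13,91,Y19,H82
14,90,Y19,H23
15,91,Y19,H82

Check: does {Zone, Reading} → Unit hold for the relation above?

No

(Zone=Y19, Reading=H88): rows 1, 5 → Unit takes values {88, 87} — violation
(Zone=Y19, Reading=H23): rows 2, 4, 10, 14 → Unit = 90, 90, 90, 90 ✓
(Zone=Y11, Reading=H23): rows 3, 6, 11 → Unit = 94, 94, 94 ✓
(Zone=Y21, Reading=H88): rows 7, 12 → Unit = 94, 94 ✓
(Zone=Y11, Reading=H88): rows 8, 9 → Unit = 82, 82 ✓
(Zone=Y19, Reading=H82): rows 13, 15 → Unit = 91, 91 ✓
Two rows agree on {Zone, Reading} but differ on Unit, so {Zone, Reading} → Unit does not hold.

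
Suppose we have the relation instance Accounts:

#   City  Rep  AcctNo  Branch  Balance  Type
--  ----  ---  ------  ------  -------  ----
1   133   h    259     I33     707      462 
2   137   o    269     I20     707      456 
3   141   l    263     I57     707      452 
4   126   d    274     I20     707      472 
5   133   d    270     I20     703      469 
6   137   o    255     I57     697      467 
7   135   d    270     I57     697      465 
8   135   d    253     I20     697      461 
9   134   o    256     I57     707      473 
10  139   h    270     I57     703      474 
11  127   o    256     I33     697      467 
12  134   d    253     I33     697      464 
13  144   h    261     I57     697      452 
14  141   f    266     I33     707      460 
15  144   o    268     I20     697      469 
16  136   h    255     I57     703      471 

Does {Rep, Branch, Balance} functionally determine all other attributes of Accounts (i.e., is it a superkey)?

Rows 10 and 16 have the same {Rep, Branch, Balance} value (Rep=h, Branch=I57, Balance=703) but are distinct tuples, so {Rep, Branch, Balance} does not determine every attribute — not a superkey.

No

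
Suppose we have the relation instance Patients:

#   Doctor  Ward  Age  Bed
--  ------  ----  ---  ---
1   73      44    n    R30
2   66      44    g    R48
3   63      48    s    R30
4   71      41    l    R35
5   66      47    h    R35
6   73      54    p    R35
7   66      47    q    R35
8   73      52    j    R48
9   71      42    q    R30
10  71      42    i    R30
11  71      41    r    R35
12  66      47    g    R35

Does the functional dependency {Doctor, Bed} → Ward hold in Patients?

Yes

(Doctor=73, Bed=R30): row 1 → Ward = 44 ✓
(Doctor=66, Bed=R48): row 2 → Ward = 44 ✓
(Doctor=63, Bed=R30): row 3 → Ward = 48 ✓
(Doctor=71, Bed=R35): rows 4, 11 → Ward = 41, 41 ✓
(Doctor=66, Bed=R35): rows 5, 7, 12 → Ward = 47, 47, 47 ✓
(Doctor=73, Bed=R35): row 6 → Ward = 54 ✓
(Doctor=73, Bed=R48): row 8 → Ward = 52 ✓
(Doctor=71, Bed=R30): rows 9, 10 → Ward = 42, 42 ✓
Every {Doctor, Bed} value is associated with a single Ward value, so {Doctor, Bed} → Ward holds.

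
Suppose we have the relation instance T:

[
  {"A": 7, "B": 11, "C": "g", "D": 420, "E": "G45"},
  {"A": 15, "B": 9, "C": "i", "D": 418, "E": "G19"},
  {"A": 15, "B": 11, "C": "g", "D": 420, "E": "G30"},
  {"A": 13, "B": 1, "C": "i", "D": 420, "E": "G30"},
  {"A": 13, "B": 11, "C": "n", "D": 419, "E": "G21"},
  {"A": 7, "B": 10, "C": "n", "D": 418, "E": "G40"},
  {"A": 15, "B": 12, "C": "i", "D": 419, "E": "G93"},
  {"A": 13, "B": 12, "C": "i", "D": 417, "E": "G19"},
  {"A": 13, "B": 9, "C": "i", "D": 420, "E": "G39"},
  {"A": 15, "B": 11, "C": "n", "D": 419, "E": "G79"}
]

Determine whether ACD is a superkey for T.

No

Two distinct rows share (A=13, C=i, D=420), so ACD does not determine every attribute — not a superkey.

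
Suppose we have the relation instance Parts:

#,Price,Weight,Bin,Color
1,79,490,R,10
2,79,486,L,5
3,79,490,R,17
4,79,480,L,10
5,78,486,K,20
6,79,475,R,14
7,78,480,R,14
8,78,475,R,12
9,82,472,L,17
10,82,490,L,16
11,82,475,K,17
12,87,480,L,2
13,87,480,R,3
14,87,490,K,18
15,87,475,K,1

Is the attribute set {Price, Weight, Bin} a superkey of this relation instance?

No

Rows 1 and 3 have the same {Price, Weight, Bin} value (Price=79, Weight=490, Bin=R) but are distinct tuples, so {Price, Weight, Bin} does not determine every attribute — not a superkey.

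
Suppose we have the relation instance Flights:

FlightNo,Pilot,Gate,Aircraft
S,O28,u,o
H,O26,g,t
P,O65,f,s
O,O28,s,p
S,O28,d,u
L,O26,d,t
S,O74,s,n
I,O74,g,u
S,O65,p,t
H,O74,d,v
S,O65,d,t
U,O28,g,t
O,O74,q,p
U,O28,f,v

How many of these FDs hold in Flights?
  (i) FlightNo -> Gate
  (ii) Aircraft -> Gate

(i) FlightNo -> Gate: FlightNo=S: 5 rows → Gate takes values {u, d, s, p} — violation; FlightNo=H: 2 rows → Gate takes values {g, d} — violation; FlightNo=O: 2 rows → Gate takes values {s, q} — violation; FlightNo=U: 2 rows → Gate takes values {g, f} — violation — fails.
(ii) Aircraft -> Gate: Aircraft=t: 5 rows → Gate takes values {g, d, p} — violation; Aircraft=p: 2 rows → Gate takes values {s, q} — violation; Aircraft=u: 2 rows → Gate takes values {d, g} — violation; Aircraft=v: 2 rows → Gate takes values {d, f} — violation — fails.
None of the 2 dependencies hold.

0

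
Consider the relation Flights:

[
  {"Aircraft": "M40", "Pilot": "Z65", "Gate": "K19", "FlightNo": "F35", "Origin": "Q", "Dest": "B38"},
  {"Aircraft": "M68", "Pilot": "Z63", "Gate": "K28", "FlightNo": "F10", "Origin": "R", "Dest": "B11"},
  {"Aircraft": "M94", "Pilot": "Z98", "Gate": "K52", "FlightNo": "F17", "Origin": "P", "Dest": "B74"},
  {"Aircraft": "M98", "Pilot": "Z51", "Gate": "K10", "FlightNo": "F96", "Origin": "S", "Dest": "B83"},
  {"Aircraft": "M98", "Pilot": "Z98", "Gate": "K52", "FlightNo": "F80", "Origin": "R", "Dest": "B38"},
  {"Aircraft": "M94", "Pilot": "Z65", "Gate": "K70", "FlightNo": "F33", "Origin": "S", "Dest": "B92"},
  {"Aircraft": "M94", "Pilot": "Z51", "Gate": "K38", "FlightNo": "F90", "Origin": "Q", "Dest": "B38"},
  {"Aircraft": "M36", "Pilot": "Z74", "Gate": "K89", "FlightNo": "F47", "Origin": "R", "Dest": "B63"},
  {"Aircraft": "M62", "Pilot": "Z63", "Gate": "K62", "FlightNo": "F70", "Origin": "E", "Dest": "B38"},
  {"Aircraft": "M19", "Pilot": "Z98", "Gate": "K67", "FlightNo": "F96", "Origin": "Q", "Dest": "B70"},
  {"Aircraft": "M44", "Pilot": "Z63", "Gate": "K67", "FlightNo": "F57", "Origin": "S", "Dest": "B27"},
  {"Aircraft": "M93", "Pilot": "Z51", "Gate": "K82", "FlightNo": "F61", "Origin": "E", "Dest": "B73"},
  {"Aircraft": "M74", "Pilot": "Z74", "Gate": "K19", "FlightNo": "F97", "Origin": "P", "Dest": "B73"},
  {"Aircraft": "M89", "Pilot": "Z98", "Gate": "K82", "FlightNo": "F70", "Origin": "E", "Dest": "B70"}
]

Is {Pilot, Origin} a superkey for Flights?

Yes

All 14 rows have distinct {Pilot, Origin} values, so {Pilot, Origin} → (all attributes) holds and {Pilot, Origin} is a superkey.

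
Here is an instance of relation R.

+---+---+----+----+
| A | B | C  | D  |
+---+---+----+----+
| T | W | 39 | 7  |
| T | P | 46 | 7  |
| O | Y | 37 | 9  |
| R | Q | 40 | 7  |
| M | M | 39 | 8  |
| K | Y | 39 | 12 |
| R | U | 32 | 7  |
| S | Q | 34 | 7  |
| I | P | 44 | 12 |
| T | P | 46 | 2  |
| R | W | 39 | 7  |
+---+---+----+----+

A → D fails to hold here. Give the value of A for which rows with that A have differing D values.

A=T: 3 rows → D takes values {7, 2} — violation
A=O: 1 row → D = 9 ✓
A=R: 3 rows → D = 7, 7, 7 ✓
A=M: 1 row → D = 8 ✓
A=K: 1 row → D = 12 ✓
A=S: 1 row → D = 7 ✓
A=I: 1 row → D = 12 ✓
The only A value with inconsistent D is A=T.

T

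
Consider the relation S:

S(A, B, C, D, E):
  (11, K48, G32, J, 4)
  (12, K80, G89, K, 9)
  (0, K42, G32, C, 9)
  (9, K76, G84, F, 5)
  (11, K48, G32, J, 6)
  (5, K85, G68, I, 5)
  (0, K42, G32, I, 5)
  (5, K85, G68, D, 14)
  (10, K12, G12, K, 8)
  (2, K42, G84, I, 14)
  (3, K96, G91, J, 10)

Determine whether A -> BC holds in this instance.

A=11: 2 rows → {B,C} = (K48, G32), (K48, G32) ✓
A=12: 1 row → {B,C} = (K80, G89) ✓
A=0: 2 rows → {B,C} = (K42, G32), (K42, G32) ✓
A=9: 1 row → {B,C} = (K76, G84) ✓
A=5: 2 rows → {B,C} = (K85, G68), (K85, G68) ✓
A=10: 1 row → {B,C} = (K12, G12) ✓
A=2: 1 row → {B,C} = (K42, G84) ✓
A=3: 1 row → {B,C} = (K96, G91) ✓
Every A value is associated with a single BC value, so A -> BC holds.

Yes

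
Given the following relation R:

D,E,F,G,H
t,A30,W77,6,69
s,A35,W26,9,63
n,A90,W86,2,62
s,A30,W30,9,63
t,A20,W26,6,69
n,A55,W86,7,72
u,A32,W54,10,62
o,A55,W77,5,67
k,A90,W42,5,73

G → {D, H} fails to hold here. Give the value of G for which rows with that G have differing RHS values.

5

G=6: 2 rows → {D,H} = (t, 69), (t, 69) ✓
G=9: 2 rows → {D,H} = (s, 63), (s, 63) ✓
G=2: 1 row → {D,H} = (n, 62) ✓
G=7: 1 row → {D,H} = (n, 72) ✓
G=10: 1 row → {D,H} = (u, 62) ✓
G=5: 2 rows → {D,H} takes values {(o, 67), (k, 73)} — violation
The only G value with inconsistent RHS is G=5.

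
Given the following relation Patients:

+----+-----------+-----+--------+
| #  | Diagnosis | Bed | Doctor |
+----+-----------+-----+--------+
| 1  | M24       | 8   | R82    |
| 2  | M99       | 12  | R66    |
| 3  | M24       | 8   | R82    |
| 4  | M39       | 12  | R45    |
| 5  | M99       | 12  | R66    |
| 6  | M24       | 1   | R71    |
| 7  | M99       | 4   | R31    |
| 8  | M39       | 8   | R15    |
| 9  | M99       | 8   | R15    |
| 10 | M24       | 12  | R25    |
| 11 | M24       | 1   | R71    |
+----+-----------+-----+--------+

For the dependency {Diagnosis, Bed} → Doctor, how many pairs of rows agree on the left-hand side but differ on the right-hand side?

(Diagnosis=M24, Bed=8): all 2 rows agree on Doctor — 0 pairs.
(Diagnosis=M99, Bed=12): all 2 rows agree on Doctor — 0 pairs.
(Diagnosis=M24, Bed=1): all 2 rows agree on Doctor — 0 pairs.

0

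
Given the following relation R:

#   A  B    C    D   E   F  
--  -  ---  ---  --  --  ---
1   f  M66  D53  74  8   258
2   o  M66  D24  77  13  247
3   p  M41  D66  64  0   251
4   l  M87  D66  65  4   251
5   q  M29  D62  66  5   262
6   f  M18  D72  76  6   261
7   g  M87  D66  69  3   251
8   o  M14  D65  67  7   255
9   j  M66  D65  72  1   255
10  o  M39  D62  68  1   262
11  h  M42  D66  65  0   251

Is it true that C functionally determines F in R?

C=D53: row 1 → F = 258 ✓
C=D24: row 2 → F = 247 ✓
C=D66: rows 3, 4, 7, 11 → F = 251, 251, 251, 251 ✓
C=D62: rows 5, 10 → F = 262, 262 ✓
C=D72: row 6 → F = 261 ✓
C=D65: rows 8, 9 → F = 255, 255 ✓
Every C value is associated with a single F value, so C → F holds.

Yes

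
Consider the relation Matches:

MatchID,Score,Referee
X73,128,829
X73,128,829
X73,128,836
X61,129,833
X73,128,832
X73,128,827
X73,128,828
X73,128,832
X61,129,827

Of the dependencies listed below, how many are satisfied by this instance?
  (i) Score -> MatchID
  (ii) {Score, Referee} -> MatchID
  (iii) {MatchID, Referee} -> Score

(i) Score -> MatchID: every LHS value maps to a single RHS value — holds.
(ii) {Score, Referee} -> MatchID: every LHS value maps to a single RHS value — holds.
(iii) {MatchID, Referee} -> Score: every LHS value maps to a single RHS value — holds.
3 of the 3 dependencies hold.

3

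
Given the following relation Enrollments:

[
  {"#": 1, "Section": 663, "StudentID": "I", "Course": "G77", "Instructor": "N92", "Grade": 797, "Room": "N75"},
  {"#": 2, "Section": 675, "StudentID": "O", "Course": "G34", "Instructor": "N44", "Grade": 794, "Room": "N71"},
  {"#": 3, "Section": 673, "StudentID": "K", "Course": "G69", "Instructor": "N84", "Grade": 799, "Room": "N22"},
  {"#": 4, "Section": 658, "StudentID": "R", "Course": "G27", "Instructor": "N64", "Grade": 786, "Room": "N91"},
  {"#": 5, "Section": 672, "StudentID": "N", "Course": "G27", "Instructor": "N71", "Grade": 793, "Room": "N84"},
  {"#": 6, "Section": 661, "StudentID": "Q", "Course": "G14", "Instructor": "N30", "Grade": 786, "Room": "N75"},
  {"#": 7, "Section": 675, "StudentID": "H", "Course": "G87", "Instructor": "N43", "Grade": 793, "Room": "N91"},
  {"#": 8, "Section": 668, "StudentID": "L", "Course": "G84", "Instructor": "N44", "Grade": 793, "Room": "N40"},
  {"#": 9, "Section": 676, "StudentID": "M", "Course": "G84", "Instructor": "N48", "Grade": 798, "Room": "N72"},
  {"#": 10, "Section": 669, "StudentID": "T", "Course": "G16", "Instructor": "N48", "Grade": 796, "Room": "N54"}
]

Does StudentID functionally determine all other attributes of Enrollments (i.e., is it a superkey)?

Yes

All 10 rows have distinct StudentID values, so StudentID → (all attributes) holds and StudentID is a superkey.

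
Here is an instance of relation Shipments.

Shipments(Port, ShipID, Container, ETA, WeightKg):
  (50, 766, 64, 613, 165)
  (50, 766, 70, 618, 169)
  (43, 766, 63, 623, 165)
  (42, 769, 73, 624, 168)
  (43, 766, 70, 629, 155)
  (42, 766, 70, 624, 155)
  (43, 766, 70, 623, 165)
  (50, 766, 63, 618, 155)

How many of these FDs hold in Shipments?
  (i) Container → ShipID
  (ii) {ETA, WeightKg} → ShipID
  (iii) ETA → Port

(i) Container → ShipID: every LHS value maps to a single RHS value — holds.
(ii) {ETA, WeightKg} → ShipID: every LHS value maps to a single RHS value — holds.
(iii) ETA → Port: every LHS value maps to a single RHS value — holds.
3 of the 3 dependencies hold.

3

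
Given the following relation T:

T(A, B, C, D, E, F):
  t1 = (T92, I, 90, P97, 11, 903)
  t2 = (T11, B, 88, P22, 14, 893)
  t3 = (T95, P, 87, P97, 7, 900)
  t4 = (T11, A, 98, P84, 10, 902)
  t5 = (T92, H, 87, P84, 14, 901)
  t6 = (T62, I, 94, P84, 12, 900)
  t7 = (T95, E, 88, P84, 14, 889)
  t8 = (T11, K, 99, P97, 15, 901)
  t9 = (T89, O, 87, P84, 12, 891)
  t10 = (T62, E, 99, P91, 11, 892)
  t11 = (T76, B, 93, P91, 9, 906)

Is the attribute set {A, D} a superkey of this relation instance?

Yes

All 11 rows have distinct {A, D} values, so {A, D} → (all attributes) holds and {A, D} is a superkey.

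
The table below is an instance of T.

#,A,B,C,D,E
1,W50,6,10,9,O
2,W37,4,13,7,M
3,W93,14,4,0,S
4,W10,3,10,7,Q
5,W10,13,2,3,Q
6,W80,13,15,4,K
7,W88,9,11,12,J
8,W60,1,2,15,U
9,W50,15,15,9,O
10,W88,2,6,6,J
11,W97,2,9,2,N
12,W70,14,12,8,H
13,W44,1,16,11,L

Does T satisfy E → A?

E=O: rows 1, 9 → A = W50, W50 ✓
E=M: row 2 → A = W37 ✓
E=S: row 3 → A = W93 ✓
E=Q: rows 4, 5 → A = W10, W10 ✓
E=K: row 6 → A = W80 ✓
E=J: rows 7, 10 → A = W88, W88 ✓
E=U: row 8 → A = W60 ✓
E=N: row 11 → A = W97 ✓
E=H: row 12 → A = W70 ✓
E=L: row 13 → A = W44 ✓
Every E value is associated with a single A value, so E → A holds.

Yes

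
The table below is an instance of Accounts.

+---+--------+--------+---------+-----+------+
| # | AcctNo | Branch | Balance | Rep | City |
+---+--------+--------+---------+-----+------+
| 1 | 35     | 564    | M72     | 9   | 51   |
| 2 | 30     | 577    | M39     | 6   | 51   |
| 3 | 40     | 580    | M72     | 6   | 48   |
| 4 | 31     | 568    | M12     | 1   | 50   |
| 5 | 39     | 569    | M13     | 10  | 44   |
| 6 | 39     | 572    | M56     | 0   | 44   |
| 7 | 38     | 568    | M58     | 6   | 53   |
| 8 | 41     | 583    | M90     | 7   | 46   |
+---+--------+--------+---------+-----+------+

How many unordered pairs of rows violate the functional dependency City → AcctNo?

City=51: violating pairs (1,2) — 1 pair.
City=44: all 2 rows agree on AcctNo — 0 pairs.

1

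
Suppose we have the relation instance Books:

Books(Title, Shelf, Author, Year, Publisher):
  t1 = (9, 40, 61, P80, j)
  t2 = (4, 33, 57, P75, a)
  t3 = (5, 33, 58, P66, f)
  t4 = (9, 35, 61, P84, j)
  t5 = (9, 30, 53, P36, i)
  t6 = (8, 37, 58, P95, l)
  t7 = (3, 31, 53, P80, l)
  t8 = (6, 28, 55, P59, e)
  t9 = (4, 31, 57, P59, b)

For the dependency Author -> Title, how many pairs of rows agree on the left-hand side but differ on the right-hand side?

2

Author=61: all 2 rows agree on Title — 0 pairs.
Author=57: all 2 rows agree on Title — 0 pairs.
Author=58: violating pairs (3,6) — 1 pair.
Author=53: violating pairs (5,7) — 1 pair.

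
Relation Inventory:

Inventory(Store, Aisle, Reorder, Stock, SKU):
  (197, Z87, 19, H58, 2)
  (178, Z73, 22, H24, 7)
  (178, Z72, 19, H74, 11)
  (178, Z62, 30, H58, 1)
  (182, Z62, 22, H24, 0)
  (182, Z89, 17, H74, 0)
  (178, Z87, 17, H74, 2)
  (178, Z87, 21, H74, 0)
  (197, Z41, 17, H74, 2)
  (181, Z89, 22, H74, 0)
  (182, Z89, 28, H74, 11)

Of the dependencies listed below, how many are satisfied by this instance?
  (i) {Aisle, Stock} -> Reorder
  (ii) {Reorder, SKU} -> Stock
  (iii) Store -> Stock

(i) {Aisle, Stock} -> Reorder: (Aisle=Z89, Stock=H74): 3 rows → Reorder takes values {17, 22, 28} — violation; (Aisle=Z87, Stock=H74): 2 rows → Reorder takes values {17, 21} — violation — fails.
(ii) {Reorder, SKU} -> Stock: (Reorder=22, SKU=0): 2 rows → Stock takes values {H24, H74} — violation — fails.
(iii) Store -> Stock: Store=197: 2 rows → Stock takes values {H58, H74} — violation; Store=178: 5 rows → Stock takes values {H24, H74, H58} — violation; Store=182: 3 rows → Stock takes values {H24, H74} — violation — fails.
None of the 3 dependencies hold.

0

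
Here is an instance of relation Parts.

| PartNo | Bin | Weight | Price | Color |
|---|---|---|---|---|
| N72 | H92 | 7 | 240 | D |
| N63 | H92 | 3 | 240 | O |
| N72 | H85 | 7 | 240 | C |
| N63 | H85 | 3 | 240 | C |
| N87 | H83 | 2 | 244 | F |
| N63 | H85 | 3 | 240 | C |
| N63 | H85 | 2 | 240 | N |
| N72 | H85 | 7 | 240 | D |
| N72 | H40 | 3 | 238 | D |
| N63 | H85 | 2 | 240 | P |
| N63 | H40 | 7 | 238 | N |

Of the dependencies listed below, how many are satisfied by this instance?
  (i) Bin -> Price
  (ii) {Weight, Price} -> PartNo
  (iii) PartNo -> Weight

2

(i) Bin -> Price: every LHS value maps to a single RHS value — holds.
(ii) {Weight, Price} -> PartNo: every LHS value maps to a single RHS value — holds.
(iii) PartNo -> Weight: PartNo=N72: 4 rows → Weight takes values {7, 3} — violation; PartNo=N63: 6 rows → Weight takes values {3, 2, 7} — violation — fails.
2 of the 3 dependencies hold.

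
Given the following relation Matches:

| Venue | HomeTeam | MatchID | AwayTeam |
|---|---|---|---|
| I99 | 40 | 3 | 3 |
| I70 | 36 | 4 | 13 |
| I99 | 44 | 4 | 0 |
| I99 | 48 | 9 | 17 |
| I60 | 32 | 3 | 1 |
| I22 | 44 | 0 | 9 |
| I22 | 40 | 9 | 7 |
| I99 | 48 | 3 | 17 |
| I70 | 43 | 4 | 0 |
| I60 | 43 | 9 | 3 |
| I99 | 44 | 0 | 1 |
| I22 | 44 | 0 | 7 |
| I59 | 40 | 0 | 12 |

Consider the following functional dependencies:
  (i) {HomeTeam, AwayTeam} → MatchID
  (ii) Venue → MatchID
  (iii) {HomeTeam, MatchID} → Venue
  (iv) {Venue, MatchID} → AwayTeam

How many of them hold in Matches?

0

(i) {HomeTeam, AwayTeam} → MatchID: (HomeTeam=48, AwayTeam=17): 2 rows → MatchID takes values {9, 3} — violation — fails.
(ii) Venue → MatchID: Venue=I99: 5 rows → MatchID takes values {3, 4, 9, 0} — violation; Venue=I60: 2 rows → MatchID takes values {3, 9} — violation; Venue=I22: 3 rows → MatchID takes values {0, 9} — violation — fails.
(iii) {HomeTeam, MatchID} → Venue: (HomeTeam=44, MatchID=0): 3 rows → Venue takes values {I22, I99} — violation — fails.
(iv) {Venue, MatchID} → AwayTeam: (Venue=I99, MatchID=3): 2 rows → AwayTeam takes values {3, 17} — violation; (Venue=I70, MatchID=4): 2 rows → AwayTeam takes values {13, 0} — violation; (Venue=I22, MatchID=0): 2 rows → AwayTeam takes values {9, 7} — violation — fails.
None of the 4 dependencies hold.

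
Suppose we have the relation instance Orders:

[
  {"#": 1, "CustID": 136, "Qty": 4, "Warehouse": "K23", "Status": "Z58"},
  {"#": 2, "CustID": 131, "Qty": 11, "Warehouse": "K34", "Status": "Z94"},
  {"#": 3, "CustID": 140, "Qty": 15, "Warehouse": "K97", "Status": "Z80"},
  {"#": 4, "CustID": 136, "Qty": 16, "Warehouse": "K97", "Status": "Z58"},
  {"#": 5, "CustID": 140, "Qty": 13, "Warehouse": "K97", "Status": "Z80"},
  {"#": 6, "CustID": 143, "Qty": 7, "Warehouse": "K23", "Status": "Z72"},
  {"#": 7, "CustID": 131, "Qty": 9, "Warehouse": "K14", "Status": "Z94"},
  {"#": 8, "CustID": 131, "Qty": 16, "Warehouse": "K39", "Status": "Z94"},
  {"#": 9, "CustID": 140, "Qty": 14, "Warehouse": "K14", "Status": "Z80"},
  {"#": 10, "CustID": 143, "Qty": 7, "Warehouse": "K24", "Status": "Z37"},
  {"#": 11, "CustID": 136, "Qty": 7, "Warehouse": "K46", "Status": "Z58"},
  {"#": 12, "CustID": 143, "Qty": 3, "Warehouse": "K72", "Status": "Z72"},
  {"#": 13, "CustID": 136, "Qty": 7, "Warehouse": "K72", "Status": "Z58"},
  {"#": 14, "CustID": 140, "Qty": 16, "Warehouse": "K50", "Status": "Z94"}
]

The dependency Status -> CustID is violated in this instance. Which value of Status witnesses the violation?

Status=Z58: rows 1, 4, 11, 13 → CustID = 136, 136, 136, 136 ✓
Status=Z94: rows 2, 7, 8, 14 → CustID takes values {131, 140} — violation
Status=Z80: rows 3, 5, 9 → CustID = 140, 140, 140 ✓
Status=Z72: rows 6, 12 → CustID = 143, 143 ✓
Status=Z37: row 10 → CustID = 143 ✓
The only Status value with inconsistent CustID is Status=Z94.

Z94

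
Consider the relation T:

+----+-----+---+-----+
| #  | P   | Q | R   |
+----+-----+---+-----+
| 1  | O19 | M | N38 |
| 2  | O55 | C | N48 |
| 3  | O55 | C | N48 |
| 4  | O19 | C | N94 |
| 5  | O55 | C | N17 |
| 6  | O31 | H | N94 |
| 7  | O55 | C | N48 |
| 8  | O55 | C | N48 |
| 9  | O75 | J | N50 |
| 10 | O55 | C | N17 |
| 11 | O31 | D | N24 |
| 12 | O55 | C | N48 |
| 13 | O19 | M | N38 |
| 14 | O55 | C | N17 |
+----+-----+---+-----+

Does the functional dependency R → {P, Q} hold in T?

No

R=N38: rows 1, 13 → {P,Q} = (O19, M), (O19, M) ✓
R=N48: rows 2, 3, 7, 8, 12 → {P,Q} = (O55, C), (O55, C), (O55, C), (O55, C), (O55, C) ✓
R=N94: rows 4, 6 → {P,Q} takes values {(O19, C), (O31, H)} — violation
R=N17: rows 5, 10, 14 → {P,Q} = (O55, C), (O55, C), (O55, C) ✓
R=N50: row 9 → {P,Q} = (O75, J) ✓
R=N24: row 11 → {P,Q} = (O31, D) ✓
Two rows agree on R but differ on {P, Q}, so R → {P, Q} does not hold.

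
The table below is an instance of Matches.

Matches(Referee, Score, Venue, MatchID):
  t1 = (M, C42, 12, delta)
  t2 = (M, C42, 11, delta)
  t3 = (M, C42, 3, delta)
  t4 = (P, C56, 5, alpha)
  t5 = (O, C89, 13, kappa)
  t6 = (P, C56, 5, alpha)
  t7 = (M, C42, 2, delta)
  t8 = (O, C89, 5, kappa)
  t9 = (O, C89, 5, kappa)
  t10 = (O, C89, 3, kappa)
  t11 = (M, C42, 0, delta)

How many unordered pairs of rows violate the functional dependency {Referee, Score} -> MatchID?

(Referee=M, Score=C42): all 5 rows agree on MatchID — 0 pairs.
(Referee=P, Score=C56): all 2 rows agree on MatchID — 0 pairs.
(Referee=O, Score=C89): all 4 rows agree on MatchID — 0 pairs.

0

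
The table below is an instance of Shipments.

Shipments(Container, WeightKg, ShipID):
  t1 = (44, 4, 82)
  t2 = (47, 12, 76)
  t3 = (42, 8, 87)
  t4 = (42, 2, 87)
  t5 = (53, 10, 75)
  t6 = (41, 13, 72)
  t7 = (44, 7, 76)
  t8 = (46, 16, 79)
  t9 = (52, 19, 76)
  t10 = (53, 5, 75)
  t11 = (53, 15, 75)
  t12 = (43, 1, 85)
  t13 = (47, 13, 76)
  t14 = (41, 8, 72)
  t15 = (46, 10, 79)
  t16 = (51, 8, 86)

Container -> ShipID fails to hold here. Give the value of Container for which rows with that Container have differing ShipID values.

Container=44: rows 1, 7 → ShipID takes values {82, 76} — violation
Container=47: rows 2, 13 → ShipID = 76, 76 ✓
Container=42: rows 3, 4 → ShipID = 87, 87 ✓
Container=53: rows 5, 10, 11 → ShipID = 75, 75, 75 ✓
Container=41: rows 6, 14 → ShipID = 72, 72 ✓
Container=46: rows 8, 15 → ShipID = 79, 79 ✓
Container=52: row 9 → ShipID = 76 ✓
Container=43: row 12 → ShipID = 85 ✓
Container=51: row 16 → ShipID = 86 ✓
The only Container value with inconsistent ShipID is Container=44.

44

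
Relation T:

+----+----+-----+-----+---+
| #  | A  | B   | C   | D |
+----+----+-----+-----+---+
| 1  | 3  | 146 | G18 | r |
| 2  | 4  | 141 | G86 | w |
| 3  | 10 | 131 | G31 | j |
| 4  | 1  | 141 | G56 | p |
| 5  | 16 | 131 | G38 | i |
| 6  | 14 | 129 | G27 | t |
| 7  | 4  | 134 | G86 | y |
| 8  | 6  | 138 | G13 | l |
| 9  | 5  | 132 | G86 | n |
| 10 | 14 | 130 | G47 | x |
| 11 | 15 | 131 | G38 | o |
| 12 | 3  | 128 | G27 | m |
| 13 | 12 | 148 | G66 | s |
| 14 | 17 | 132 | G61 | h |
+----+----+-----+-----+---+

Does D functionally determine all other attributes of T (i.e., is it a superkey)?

Yes

All 14 rows have distinct D values, so D → (all attributes) holds and D is a superkey.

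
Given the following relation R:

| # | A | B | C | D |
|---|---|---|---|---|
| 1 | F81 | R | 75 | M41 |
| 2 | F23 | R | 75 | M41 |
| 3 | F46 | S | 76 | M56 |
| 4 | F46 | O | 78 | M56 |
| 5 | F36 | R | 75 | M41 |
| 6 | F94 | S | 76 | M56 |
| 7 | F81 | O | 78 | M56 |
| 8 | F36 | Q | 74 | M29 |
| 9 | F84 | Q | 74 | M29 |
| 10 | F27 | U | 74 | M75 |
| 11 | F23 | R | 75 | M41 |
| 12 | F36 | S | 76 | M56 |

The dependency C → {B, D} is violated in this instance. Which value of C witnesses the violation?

C=75: rows 1, 2, 5, 11 → {B,D} = (R, M41), (R, M41), (R, M41), (R, M41) ✓
C=76: rows 3, 6, 12 → {B,D} = (S, M56), (S, M56), (S, M56) ✓
C=78: rows 4, 7 → {B,D} = (O, M56), (O, M56) ✓
C=74: rows 8, 9, 10 → {B,D} takes values {(Q, M29), (U, M75)} — violation
The only C value with inconsistent RHS is C=74.

74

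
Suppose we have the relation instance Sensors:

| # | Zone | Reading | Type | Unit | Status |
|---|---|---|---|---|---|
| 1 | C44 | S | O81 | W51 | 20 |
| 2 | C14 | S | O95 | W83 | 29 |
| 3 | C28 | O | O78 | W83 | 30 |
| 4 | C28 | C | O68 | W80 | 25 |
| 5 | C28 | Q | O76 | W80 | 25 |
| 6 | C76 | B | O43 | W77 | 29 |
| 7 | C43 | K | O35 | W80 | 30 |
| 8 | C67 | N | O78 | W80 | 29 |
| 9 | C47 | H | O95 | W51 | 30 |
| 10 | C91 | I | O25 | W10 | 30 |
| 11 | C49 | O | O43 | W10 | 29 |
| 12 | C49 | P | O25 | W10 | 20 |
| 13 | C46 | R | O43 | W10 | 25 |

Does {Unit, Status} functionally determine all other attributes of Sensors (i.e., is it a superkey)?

Rows 4 and 5 have the same {Unit, Status} value (Unit=W80, Status=25) but are distinct tuples, so {Unit, Status} does not determine every attribute — not a superkey.

No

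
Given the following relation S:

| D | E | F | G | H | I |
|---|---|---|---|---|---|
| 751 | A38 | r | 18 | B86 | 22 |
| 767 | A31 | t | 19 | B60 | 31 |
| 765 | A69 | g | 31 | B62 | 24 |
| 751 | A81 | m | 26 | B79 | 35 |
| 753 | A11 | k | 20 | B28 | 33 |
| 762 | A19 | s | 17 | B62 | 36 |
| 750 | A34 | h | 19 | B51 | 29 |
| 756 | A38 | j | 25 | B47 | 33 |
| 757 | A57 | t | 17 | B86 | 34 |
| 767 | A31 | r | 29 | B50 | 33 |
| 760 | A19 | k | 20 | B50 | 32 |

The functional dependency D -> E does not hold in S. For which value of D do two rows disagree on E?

D=751: 2 rows → E takes values {A38, A81} — violation
D=767: 2 rows → E = A31, A31 ✓
D=765: 1 row → E = A69 ✓
D=753: 1 row → E = A11 ✓
D=762: 1 row → E = A19 ✓
D=750: 1 row → E = A34 ✓
D=756: 1 row → E = A38 ✓
D=757: 1 row → E = A57 ✓
D=760: 1 row → E = A19 ✓
The only D value with inconsistent E is D=751.

751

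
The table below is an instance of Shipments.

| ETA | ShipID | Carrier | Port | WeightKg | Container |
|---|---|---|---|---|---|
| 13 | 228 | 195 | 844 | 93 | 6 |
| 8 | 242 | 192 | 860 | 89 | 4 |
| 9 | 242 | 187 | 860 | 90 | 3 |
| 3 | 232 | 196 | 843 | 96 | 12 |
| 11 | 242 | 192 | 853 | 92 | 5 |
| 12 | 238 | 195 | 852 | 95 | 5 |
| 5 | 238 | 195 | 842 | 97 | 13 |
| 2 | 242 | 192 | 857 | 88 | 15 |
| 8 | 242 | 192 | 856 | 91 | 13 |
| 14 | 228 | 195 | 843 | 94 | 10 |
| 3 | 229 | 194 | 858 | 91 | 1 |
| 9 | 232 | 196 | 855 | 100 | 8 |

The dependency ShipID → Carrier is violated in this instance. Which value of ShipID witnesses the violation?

ShipID=228: 2 rows → Carrier = 195, 195 ✓
ShipID=242: 5 rows → Carrier takes values {192, 187} — violation
ShipID=232: 2 rows → Carrier = 196, 196 ✓
ShipID=238: 2 rows → Carrier = 195, 195 ✓
ShipID=229: 1 row → Carrier = 194 ✓
The only ShipID value with inconsistent Carrier is ShipID=242.

242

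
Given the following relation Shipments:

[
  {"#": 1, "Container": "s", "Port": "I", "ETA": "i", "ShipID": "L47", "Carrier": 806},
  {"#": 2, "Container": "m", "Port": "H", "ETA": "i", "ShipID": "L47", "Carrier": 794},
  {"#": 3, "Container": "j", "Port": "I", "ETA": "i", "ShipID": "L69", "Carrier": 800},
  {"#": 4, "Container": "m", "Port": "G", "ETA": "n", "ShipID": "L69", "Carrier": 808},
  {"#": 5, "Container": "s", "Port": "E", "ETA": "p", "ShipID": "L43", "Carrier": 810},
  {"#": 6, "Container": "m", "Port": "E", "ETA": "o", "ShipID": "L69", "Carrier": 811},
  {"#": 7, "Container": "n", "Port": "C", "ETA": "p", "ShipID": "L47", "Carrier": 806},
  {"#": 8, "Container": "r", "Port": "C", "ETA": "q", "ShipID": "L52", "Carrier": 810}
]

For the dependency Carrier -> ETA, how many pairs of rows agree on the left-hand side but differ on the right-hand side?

2

Carrier=806: violating pairs (1,7) — 1 pair.
Carrier=810: violating pairs (5,8) — 1 pair.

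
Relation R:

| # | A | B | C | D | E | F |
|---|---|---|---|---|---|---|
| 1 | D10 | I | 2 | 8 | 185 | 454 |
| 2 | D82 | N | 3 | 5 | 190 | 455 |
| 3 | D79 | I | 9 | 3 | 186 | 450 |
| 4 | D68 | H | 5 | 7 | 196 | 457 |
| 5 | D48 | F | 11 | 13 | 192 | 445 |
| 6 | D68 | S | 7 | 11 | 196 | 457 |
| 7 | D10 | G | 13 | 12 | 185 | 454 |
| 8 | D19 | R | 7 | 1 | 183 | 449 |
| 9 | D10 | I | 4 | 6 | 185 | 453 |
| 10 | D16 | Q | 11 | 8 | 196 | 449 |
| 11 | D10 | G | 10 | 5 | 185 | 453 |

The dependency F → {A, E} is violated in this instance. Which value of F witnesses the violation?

F=454: rows 1, 7 → {A,E} = (D10, 185), (D10, 185) ✓
F=455: row 2 → {A,E} = (D82, 190) ✓
F=450: row 3 → {A,E} = (D79, 186) ✓
F=457: rows 4, 6 → {A,E} = (D68, 196), (D68, 196) ✓
F=445: row 5 → {A,E} = (D48, 192) ✓
F=449: rows 8, 10 → {A,E} takes values {(D19, 183), (D16, 196)} — violation
F=453: rows 9, 11 → {A,E} = (D10, 185), (D10, 185) ✓
The only F value with inconsistent RHS is F=449.

449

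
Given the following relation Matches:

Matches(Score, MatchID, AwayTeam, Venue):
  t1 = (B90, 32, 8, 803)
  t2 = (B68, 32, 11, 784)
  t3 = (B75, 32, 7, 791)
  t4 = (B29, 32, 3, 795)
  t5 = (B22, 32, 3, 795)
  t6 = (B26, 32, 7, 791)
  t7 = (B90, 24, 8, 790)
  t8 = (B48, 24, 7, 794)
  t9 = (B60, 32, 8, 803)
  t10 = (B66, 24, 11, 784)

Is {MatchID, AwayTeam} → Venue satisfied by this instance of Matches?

(MatchID=32, AwayTeam=8): rows 1, 9 → Venue = 803, 803 ✓
(MatchID=32, AwayTeam=11): row 2 → Venue = 784 ✓
(MatchID=32, AwayTeam=7): rows 3, 6 → Venue = 791, 791 ✓
(MatchID=32, AwayTeam=3): rows 4, 5 → Venue = 795, 795 ✓
(MatchID=24, AwayTeam=8): row 7 → Venue = 790 ✓
(MatchID=24, AwayTeam=7): row 8 → Venue = 794 ✓
(MatchID=24, AwayTeam=11): row 10 → Venue = 784 ✓
Every {MatchID, AwayTeam} value is associated with a single Venue value, so {MatchID, AwayTeam} → Venue holds.

Yes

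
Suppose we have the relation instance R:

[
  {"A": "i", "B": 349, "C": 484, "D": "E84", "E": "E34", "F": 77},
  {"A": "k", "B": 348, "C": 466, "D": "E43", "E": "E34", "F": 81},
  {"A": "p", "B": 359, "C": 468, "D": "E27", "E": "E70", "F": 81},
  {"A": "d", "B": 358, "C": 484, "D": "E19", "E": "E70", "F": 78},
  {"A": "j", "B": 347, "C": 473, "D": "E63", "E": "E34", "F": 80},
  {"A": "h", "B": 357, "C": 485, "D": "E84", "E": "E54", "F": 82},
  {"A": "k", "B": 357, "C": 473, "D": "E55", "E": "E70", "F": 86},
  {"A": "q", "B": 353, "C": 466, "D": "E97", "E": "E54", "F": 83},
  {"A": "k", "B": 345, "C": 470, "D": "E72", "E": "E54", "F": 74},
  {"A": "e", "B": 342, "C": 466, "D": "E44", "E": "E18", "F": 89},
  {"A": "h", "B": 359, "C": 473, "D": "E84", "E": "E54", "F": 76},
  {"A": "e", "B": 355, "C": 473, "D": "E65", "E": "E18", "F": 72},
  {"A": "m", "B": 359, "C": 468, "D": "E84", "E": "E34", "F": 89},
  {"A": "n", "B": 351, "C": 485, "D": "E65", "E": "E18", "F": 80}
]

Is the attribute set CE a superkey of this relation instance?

All 14 rows have distinct CE values, so CE → (all attributes) holds and CE is a superkey.

Yes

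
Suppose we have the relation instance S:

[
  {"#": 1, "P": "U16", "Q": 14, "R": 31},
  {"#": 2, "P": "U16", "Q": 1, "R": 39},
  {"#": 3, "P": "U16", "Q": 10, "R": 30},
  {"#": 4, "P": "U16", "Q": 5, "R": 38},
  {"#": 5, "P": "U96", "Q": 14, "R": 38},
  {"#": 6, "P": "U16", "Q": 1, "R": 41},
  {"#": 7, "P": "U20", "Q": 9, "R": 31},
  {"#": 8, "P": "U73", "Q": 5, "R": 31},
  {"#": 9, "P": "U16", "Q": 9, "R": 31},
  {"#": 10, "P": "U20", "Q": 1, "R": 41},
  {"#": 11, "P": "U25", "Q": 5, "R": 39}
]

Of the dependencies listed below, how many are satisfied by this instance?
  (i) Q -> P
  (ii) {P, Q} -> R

0

(i) Q -> P: Q=14: rows 1, 5 → P takes values {U16, U96} — violation; Q=1: rows 2, 6, 10 → P takes values {U16, U20} — violation; Q=5: rows 4, 8, 11 → P takes values {U16, U73, U25} — violation; Q=9: rows 7, 9 → P takes values {U20, U16} — violation — fails.
(ii) {P, Q} -> R: (P=U16, Q=1): rows 2, 6 → R takes values {39, 41} — violation — fails.
None of the 2 dependencies hold.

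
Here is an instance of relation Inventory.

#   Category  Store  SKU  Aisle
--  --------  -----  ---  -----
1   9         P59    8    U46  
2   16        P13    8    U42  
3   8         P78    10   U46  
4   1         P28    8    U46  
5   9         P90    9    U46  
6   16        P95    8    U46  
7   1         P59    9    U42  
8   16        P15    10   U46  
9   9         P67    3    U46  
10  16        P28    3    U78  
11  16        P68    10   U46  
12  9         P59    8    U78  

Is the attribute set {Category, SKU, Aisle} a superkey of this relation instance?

Rows 8 and 11 have the same {Category, SKU, Aisle} value (Category=16, SKU=10, Aisle=U46) but are distinct tuples, so {Category, SKU, Aisle} does not determine every attribute — not a superkey.

No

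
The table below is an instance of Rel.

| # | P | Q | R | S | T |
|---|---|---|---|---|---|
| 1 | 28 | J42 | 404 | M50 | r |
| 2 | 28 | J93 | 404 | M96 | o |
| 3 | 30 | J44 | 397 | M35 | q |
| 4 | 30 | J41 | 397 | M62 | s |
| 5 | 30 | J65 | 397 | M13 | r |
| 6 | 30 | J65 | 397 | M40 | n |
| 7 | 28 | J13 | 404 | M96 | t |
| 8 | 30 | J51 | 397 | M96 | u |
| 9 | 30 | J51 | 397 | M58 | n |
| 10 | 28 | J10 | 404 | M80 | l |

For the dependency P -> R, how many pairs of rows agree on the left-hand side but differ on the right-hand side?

0

P=28: all 4 rows agree on R — 0 pairs.
P=30: all 6 rows agree on R — 0 pairs.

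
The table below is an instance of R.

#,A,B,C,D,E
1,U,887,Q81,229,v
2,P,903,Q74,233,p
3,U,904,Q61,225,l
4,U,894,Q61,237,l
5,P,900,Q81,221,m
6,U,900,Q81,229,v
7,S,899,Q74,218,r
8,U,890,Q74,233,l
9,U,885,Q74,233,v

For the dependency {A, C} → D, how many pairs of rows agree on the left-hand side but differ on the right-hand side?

1

(A=U, C=Q81): all 2 rows agree on D — 0 pairs.
(A=U, C=Q61): violating pairs (3,4) — 1 pair.
(A=U, C=Q74): all 2 rows agree on D — 0 pairs.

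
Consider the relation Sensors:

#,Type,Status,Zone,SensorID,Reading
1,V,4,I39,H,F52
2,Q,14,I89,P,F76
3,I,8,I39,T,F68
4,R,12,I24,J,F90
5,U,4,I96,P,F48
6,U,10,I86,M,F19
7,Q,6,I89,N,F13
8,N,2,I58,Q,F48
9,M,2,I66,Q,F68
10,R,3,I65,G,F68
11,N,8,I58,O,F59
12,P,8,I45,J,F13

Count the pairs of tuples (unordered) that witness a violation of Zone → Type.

Zone=I39: violating pairs (1,3) — 1 pair.
Zone=I89: all 2 rows agree on Type — 0 pairs.
Zone=I58: all 2 rows agree on Type — 0 pairs.

1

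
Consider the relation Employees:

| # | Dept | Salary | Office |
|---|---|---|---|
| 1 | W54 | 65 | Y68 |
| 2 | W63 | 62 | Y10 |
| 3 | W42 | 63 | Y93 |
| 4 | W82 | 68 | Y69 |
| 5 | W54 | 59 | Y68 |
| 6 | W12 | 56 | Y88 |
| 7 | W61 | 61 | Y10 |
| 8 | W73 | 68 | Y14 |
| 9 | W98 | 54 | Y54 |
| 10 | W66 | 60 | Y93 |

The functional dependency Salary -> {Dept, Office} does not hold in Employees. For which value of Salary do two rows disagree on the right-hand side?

Salary=65: row 1 → {Dept,Office} = (W54, Y68) ✓
Salary=62: row 2 → {Dept,Office} = (W63, Y10) ✓
Salary=63: row 3 → {Dept,Office} = (W42, Y93) ✓
Salary=68: rows 4, 8 → {Dept,Office} takes values {(W82, Y69), (W73, Y14)} — violation
Salary=59: row 5 → {Dept,Office} = (W54, Y68) ✓
Salary=56: row 6 → {Dept,Office} = (W12, Y88) ✓
Salary=61: row 7 → {Dept,Office} = (W61, Y10) ✓
Salary=54: row 9 → {Dept,Office} = (W98, Y54) ✓
Salary=60: row 10 → {Dept,Office} = (W66, Y93) ✓
The only Salary value with inconsistent RHS is Salary=68.

68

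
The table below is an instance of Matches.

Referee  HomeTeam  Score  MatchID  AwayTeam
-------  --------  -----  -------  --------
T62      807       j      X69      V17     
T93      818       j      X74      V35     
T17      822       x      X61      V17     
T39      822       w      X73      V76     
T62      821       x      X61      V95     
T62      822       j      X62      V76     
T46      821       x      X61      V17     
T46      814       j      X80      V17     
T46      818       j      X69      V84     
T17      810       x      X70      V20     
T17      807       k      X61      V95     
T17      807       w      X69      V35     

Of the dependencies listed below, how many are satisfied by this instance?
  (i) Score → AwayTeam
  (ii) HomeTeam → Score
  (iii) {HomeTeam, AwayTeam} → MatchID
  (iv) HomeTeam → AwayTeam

(i) Score → AwayTeam: Score=j: 5 rows → AwayTeam takes values {V17, V35, V76, V84} — violation; Score=x: 4 rows → AwayTeam takes values {V17, V95, V20} — violation; Score=w: 2 rows → AwayTeam takes values {V76, V35} — violation — fails.
(ii) HomeTeam → Score: HomeTeam=807: 3 rows → Score takes values {j, k, w} — violation; HomeTeam=822: 3 rows → Score takes values {x, w, j} — violation — fails.
(iii) {HomeTeam, AwayTeam} → MatchID: (HomeTeam=822, AwayTeam=V76): 2 rows → MatchID takes values {X73, X62} — violation — fails.
(iv) HomeTeam → AwayTeam: HomeTeam=807: 3 rows → AwayTeam takes values {V17, V95, V35} — violation; HomeTeam=818: 2 rows → AwayTeam takes values {V35, V84} — violation; HomeTeam=822: 3 rows → AwayTeam takes values {V17, V76} — violation; HomeTeam=821: 2 rows → AwayTeam takes values {V95, V17} — violation — fails.
None of the 4 dependencies hold.

0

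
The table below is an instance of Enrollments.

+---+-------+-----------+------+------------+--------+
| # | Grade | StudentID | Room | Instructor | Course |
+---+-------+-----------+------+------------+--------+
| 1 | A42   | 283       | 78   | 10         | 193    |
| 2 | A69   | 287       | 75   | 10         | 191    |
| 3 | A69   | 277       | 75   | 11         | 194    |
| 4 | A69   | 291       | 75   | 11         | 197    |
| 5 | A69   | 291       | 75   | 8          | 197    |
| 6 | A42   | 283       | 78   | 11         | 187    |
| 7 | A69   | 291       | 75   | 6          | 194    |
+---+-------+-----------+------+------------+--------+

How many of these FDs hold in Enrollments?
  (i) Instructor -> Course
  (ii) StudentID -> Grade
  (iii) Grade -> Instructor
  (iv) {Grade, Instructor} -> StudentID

1

(i) Instructor -> Course: Instructor=10: rows 1, 2 → Course takes values {193, 191} — violation; Instructor=11: rows 3, 4, 6 → Course takes values {194, 197, 187} — violation — fails.
(ii) StudentID -> Grade: every LHS value maps to a single RHS value — holds.
(iii) Grade -> Instructor: Grade=A42: rows 1, 6 → Instructor takes values {10, 11} — violation; Grade=A69: rows 2, 3, 4, 5, 7 → Instructor takes values {10, 11, 8, 6} — violation — fails.
(iv) {Grade, Instructor} -> StudentID: (Grade=A69, Instructor=11): rows 3, 4 → StudentID takes values {277, 291} — violation — fails.
1 of the 4 dependencies holds.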